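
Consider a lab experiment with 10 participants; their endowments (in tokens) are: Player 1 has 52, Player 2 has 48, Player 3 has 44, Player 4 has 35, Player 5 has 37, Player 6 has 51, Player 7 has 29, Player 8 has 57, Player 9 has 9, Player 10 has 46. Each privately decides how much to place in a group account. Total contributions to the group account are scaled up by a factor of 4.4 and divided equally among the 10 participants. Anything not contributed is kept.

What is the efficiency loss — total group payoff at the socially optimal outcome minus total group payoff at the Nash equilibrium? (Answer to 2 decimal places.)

The private return per contributed unit is 4.4/10 = 0.4400 < 1 for every player regardless of endowment, so the Nash equilibrium is zero contribution and the group total is Σ E_j = 52 + 48 + 44 + 35 + 37 + 51 + 29 + 57 + 9 + 46 = 408.
Each contributed unit returns 4.400 to the group, so the social optimum is full contribution by everyone: group total = 4.400 × 408 = 1795.20.
Efficiency loss = (4.400 − 1) × 408 = 1387.20.

1387.20 tokens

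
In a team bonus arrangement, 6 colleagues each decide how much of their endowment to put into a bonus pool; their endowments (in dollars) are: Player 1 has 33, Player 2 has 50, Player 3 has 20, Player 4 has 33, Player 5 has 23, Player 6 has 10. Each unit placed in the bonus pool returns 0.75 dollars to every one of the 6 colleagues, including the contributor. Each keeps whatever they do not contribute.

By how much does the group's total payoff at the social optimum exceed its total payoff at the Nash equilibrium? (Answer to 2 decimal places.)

591.50 dollars

The private return per contributed unit is 0.75 < 1 for everyone, so the Nash equilibrium is zero contribution and the group total is Σ E_j = 33 + 50 + 20 + 33 + 23 + 10 = 169.
Each contributed unit returns 4.500 to the group, so the social optimum is full contribution by everyone: group total = 4.500 × 169 = 760.50.
Efficiency loss = (4.500 − 1) × 169 = 591.50.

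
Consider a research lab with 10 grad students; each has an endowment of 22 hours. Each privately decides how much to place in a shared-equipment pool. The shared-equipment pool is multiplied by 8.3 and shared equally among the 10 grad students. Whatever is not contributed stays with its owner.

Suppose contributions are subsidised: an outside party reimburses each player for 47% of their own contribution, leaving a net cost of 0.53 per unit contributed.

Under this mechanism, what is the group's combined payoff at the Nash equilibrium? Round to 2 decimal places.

Under the mechanism each unit contributed yields (8.3/10) / 0.53 = 1.5660 back to its contributor per unit of net cost, which exceeds 1, making full contribution the dominant choice for everyone.
At the Nash equilibrium everyone contributes 22. Group total payoff = 10 × (22 × 0.47 + 8.3 × 22) = 1929.40.

1929.40 hours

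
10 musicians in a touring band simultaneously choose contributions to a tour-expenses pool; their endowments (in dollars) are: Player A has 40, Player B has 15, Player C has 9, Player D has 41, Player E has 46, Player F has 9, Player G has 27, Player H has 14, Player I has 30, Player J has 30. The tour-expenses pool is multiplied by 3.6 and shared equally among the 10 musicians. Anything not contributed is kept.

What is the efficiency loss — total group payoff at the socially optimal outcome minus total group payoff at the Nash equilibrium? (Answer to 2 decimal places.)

678.60 dollars

The private return per contributed unit is 3.6/10 = 0.3600 < 1 for every player regardless of endowment, so the Nash equilibrium is zero contribution and the group total is Σ E_j = 40 + 15 + 9 + 41 + 46 + 9 + 27 + 14 + 30 + 30 = 261.
Each contributed unit returns 3.600 to the group, so the social optimum is full contribution by everyone: group total = 3.600 × 261 = 939.60.
Efficiency loss = (3.600 − 1) × 261 = 678.60.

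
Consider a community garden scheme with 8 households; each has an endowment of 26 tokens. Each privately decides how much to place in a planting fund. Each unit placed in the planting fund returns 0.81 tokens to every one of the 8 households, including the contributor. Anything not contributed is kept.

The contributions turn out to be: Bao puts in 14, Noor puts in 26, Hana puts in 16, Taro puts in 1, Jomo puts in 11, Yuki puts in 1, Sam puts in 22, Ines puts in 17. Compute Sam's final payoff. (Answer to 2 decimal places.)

Total contributed: 14 + 26 + 16 + 1 + 11 + 1 + 22 + 17 = 108.
Each receives 0.81 × 108 = 87.48 from the planting fund.
Sam keeps 26 − 22 = 4, so Sam's payoff is 4 + 87.48 = 91.48.

91.48 tokens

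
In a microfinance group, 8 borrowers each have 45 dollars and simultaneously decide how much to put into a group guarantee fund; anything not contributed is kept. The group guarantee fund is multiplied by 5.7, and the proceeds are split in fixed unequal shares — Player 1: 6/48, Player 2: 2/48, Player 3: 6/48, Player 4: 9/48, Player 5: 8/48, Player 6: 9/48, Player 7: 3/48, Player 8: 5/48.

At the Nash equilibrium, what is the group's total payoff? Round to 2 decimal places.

Player j's private return per contributed unit is 5.7 × (j's share). Contributing is weakly dominant for j when that share is at least 1/5.7 = 0.1754, and contributing 0 is dominant otherwise.
Player 4 and Player 6 clear that bar, contributing 45 each; the remaining 6 contribute 0. Total contributed: 90.
The group guarantee fund pays out 5.7 × 90 = 513.00 in total (split across the unequal shares, but the aggregate is all that matters for the group sum).
The 6 free-riders keep 45 each, adding 270. Group total = 270 + 513.00 = 783.00.

783.00 dollars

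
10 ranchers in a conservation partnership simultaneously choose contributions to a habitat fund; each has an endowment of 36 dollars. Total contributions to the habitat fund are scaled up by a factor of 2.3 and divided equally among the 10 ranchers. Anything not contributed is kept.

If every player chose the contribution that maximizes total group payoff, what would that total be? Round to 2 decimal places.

Each contributed unit returns 2.300 to the group as a whole (0.2300 to each of 10 players), which exceeds 1, so the social optimum is full contribution: group total = 2.300 × 360 = 828.00.

828.00 dollars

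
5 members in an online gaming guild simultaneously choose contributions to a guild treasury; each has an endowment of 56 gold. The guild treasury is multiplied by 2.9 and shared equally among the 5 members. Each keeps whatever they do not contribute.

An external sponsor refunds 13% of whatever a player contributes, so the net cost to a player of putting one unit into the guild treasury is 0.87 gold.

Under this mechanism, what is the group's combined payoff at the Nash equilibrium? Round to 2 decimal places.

280.00 gold

With the mechanism, a contributed unit returns (2.9/5) / 0.87 = 0.6667 per unit of net cost — still below 1 — so contributing 0 remains dominant for every player.
Everyone keeps their endowment and the group total is 5 × 56 = 280.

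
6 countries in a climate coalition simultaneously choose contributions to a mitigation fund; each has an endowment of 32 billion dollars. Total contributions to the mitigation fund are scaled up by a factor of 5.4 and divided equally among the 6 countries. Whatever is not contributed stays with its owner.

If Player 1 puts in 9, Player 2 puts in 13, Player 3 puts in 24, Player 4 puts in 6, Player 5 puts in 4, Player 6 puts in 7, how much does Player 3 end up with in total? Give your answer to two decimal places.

Total contributed: 9 + 13 + 24 + 6 + 4 + 7 = 63.
Each receives 5.4 × 63 / 6 = 56.70 from the mitigation fund.
Player 3 keeps 32 − 24 = 8, so Player 3's payoff is 8 + 56.70 = 64.70.

64.70 billion dollars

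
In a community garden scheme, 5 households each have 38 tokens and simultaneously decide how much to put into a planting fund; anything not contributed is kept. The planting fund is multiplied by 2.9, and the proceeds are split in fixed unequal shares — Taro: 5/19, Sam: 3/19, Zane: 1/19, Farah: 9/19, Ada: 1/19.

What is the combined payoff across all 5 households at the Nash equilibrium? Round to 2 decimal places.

262.20 tokens

For player j, contributing a unit is worthwhile iff 2.9 × (j's share) ≥ 1, i.e. iff j's share is at least 0.3448.
Farah alone (share 9/19) is above the threshold, contributing 38; the remaining 4 contribute 0. Total contributed: 38.
The planting fund pays out 2.9 × 38 = 110.20 in total (split across the unequal shares, but the aggregate is all that matters for the group sum).
The 4 free-riders keep 38 each, adding 152. Group total = 152 + 110.20 = 262.20.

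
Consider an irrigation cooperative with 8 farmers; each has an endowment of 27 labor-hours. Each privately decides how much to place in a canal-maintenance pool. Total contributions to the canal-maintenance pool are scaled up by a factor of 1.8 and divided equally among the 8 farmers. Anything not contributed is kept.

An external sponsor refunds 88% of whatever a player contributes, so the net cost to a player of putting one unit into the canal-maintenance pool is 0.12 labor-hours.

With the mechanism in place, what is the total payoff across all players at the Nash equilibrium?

578.88 labor-hours

The effective private return per unit is now (1.8/8) / 0.12 = 1.8750 > 1, so every player's dominant strategy flips to full contribution.
At the Nash equilibrium everyone contributes 27. Group total payoff = 8 × (27 × 0.88 + 1.8 × 27) = 578.88.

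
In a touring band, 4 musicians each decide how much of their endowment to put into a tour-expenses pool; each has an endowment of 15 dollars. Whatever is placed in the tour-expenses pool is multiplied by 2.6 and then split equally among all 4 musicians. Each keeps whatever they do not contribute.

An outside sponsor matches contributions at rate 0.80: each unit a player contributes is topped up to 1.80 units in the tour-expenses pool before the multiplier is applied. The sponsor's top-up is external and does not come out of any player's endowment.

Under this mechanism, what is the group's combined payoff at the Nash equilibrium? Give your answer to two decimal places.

280.80 dollars

Under the mechanism each unit contributed yields 2.6 × 1.80 / 4 = 1.1700 back to its contributor per unit of net cost, which exceeds 1, making full contribution the dominant choice for everyone.
At the Nash equilibrium everyone contributes 15. Group total payoff = 2.6 × 1.80 × 60 = 280.80.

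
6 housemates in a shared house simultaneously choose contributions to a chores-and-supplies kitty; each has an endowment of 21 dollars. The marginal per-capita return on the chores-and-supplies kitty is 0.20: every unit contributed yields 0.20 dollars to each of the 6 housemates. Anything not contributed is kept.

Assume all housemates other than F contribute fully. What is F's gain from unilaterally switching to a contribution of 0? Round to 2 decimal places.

Switching from a contribution of 21 to 0 lets F keep an extra 21 dollars, but lowers the chores-and-supplies kitty by 21, which costs F their own share of that drop: 0.20 × 21 = 4.20.
Net gain = 21 − 4.20 = 16.80. The private return per contributed unit (0.20) is below 1, so free-riding is indeed the best response regardless of what the others do.

16.80 dollars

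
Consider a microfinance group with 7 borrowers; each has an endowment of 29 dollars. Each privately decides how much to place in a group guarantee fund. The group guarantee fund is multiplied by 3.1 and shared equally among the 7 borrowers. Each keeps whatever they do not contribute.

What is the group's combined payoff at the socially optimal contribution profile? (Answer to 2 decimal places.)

Each contributed unit returns 3.100 to the group as a whole (0.4429 to each of 7 players), which exceeds 1, so the social optimum is full contribution: group total = 3.100 × 203 = 629.30.

629.30 dollars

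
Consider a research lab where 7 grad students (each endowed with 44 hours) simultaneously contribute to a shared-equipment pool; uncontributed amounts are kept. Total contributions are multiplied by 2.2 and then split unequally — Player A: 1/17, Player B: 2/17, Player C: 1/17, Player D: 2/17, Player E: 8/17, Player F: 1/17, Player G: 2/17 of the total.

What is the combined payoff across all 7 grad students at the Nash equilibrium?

360.80 hours

A player with share s gets back 2.2·s per unit contributed, so full contribution is dominant for anyone with s > 1/2.2 = 0.4545 and zero contribution is dominant for anyone below.
Only Player E (8/17) clears that bar, contributing 44; the remaining 6 contribute 0. Total contributed: 44.
The shared-equipment pool pays out 2.2 × 44 = 96.80 in total (split across the unequal shares, but the aggregate is all that matters for the group sum).
The 6 free-riders keep 44 each, adding 264. Group total = 264 + 96.80 = 360.80.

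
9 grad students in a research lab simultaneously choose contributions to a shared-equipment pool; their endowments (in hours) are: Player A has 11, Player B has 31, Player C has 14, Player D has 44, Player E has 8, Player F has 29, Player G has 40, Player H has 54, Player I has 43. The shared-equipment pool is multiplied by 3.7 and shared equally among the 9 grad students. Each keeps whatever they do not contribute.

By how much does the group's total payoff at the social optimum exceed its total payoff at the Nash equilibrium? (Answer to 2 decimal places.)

739.80 hours

The private return per contributed unit is 3.7/9 = 0.4111 < 1 for every player regardless of endowment, so the Nash equilibrium is zero contribution and the group total is Σ E_j = 11 + 31 + 14 + 44 + 8 + 29 + 40 + 54 + 43 = 274.
Each contributed unit returns 3.700 to the group, so the social optimum is full contribution by everyone: group total = 3.700 × 274 = 1013.80.
Efficiency loss = (3.700 − 1) × 274 = 739.80.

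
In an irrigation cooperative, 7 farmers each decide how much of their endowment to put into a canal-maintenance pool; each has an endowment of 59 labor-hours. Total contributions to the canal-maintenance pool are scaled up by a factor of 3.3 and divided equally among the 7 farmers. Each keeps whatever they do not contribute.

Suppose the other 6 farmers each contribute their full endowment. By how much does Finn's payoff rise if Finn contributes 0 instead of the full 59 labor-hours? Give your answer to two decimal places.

Switching from a contribution of 59 to 0 lets Finn keep an extra 59 labor-hours, but lowers the canal-maintenance pool by 59, which costs Finn their own share of that drop: 3.3/7 × 59 = 27.81.
Net gain = 59 − 27.81 = 31.19. The private return per contributed unit (0.4714) is below 1, so free-riding is indeed the best response regardless of what the others do.

31.19 labor-hours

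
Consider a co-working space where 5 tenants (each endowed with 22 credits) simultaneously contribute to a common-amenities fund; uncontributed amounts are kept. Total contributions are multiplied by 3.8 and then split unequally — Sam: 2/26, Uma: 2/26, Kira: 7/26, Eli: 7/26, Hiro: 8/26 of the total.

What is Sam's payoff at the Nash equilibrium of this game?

41.29 credits

Each unit j contributes comes back to j as 3.8 × (j's share), so j prefers to contribute only if that share exceeds 1/3.8 = 0.2632; otherwise keeping the unit dominates.
Kira, Eli and Hiro are above the threshold, contributing 22 each; the remaining 2 contribute 0. Total contributed: 66.
Sam keeps 22 and receives 3.8 × 66 × 2/26 = 19.29 from the common-amenities fund, for a payoff of 41.29.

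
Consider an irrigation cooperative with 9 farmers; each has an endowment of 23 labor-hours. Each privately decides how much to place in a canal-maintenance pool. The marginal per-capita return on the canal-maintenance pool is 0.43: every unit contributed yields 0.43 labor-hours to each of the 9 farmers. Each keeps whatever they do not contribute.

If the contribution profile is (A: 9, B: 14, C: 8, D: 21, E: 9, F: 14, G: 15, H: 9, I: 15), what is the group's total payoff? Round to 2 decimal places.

Total contributed: 9 + 14 + 8 + 21 + 9 + 14 + 15 + 9 + 15 = 114; total kept: 9 × 23 − 114 = 93.
The canal-maintenance pool pays out 0.43 × 9 × 114 = 441.18 in aggregate.
Group total = 93 + 441.18 = 534.18.

534.18 labor-hours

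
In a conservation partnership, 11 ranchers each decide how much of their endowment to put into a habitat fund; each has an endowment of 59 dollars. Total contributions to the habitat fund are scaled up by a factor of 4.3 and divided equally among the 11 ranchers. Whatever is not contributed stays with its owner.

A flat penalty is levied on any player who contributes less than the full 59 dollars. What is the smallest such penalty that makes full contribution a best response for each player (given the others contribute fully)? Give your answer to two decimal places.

Given the others contribute fully, the best deviation is to contribute 0 (any partial contribution still incurs the fine and gives up units whose private return 0.3909 is below 1).
Deviating from 59 to 0 saves 59 dollars but forfeits the deviator's share of the drop in the habitat fund: 4.3/11 × 59 = 23.06.
So the deviation gain is 59 − 23.06 = 35.94, and the fine must be at least 35.94 dollars to wipe it out.

35.94 dollars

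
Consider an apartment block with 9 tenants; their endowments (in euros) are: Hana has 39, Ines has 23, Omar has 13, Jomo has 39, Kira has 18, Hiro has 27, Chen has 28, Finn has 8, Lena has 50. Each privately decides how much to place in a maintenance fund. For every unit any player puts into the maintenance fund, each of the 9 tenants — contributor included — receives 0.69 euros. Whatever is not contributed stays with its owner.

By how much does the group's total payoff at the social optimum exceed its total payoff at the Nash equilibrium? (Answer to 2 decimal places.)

1276.45 euros

The private return per contributed unit is 0.69 < 1 for everyone, so the Nash equilibrium is zero contribution and the group total is Σ E_j = 39 + 23 + 13 + 39 + 18 + 27 + 28 + 8 + 50 = 245.
Each contributed unit returns 6.210 to the group, so the social optimum is full contribution by everyone: group total = 6.210 × 245 = 1521.45.
Efficiency loss = (6.210 − 1) × 245 = 1276.45.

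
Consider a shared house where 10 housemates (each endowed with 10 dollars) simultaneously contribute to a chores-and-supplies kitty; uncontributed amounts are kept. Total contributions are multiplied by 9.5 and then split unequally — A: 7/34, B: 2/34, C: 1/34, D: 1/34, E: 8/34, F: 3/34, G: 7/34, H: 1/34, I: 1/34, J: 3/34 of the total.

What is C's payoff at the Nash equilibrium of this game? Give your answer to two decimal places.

18.38 dollars

A player with share s gets back 9.5·s per unit contributed, so full contribution is dominant for anyone with s > 1/9.5 = 0.1053 and zero contribution is dominant for anyone below.
A, E and G are above the threshold, contributing 10 each; the remaining 7 contribute 0. Total contributed: 30.
C keeps 10 and receives 9.5 × 30 × 1/34 = 8.38 from the chores-and-supplies kitty, for a payoff of 18.38.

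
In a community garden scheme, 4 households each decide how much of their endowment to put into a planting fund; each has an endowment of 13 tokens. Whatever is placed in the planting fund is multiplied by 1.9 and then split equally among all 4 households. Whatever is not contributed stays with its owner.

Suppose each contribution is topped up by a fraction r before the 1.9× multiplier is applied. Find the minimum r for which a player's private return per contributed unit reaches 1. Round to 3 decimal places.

1.105

With matching at rate r, one contributed unit becomes (1 + r) in the planting fund and returns 1.9 × (1 + r) / 4 to the contributor.
Setting this equal to 1: 1 + r = 4/1.9 = 2.1053.
So the minimum matching rate is r = 2.1053 − 1 = 1.105.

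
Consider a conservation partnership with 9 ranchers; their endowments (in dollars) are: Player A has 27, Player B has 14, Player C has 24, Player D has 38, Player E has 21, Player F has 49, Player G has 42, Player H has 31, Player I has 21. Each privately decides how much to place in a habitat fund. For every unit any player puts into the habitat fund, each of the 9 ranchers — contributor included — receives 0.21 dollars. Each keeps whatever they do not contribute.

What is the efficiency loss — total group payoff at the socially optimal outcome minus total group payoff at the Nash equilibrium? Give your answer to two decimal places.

The private return per contributed unit is 0.21 < 1 for everyone, so the Nash equilibrium is zero contribution and the group total is Σ E_j = 27 + 14 + 24 + 38 + 21 + 49 + 42 + 31 + 21 = 267.
Each contributed unit returns 1.890 to the group, so the social optimum is full contribution by everyone: group total = 1.890 × 267 = 504.63.
Efficiency loss = (1.890 − 1) × 267 = 237.63.

237.63 dollars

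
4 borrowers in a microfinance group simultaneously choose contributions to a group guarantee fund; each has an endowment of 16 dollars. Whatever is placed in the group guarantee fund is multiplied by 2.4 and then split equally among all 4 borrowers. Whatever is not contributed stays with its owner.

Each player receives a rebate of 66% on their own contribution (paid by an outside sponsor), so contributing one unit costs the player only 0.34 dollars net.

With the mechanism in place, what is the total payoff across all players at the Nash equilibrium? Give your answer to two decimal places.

Under the mechanism each unit contributed yields (2.4/4) / 0.34 = 1.7647 back to its contributor per unit of net cost, which exceeds 1, making full contribution the dominant choice for everyone.
At the Nash equilibrium everyone contributes 16. Group total payoff = 4 × (16 × 0.66 + 2.4 × 16) = 195.84.

195.84 dollars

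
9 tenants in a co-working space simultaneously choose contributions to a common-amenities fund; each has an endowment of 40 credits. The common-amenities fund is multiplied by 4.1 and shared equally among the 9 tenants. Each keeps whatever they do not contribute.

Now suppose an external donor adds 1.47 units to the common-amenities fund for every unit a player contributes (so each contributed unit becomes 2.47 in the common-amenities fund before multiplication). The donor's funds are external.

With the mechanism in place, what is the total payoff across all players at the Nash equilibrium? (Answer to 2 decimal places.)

3645.72 credits

With the mechanism, a contributed unit returns 4.1 × 2.47 / 9 = 1.1252 per unit of net cost to the contributor — now above 1 — so contributing fully is weakly dominant for every player.
So the Nash equilibrium is full contribution by all 9; the group earns 4.1 × 2.47 × 360 = 3645.72.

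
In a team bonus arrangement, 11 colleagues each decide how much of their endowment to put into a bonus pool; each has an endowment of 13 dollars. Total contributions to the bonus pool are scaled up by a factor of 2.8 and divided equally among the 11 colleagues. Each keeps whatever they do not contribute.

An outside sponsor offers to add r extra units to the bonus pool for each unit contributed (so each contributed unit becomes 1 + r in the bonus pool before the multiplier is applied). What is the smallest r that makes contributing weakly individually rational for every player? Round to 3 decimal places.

2.929

With matching at rate r, one contributed unit becomes (1 + r) in the bonus pool and returns 2.8 × (1 + r) / 11 to the contributor.
Setting this equal to 1: 1 + r = 11/2.8 = 3.9286.
So the minimum matching rate is r = 3.9286 − 1 = 2.929.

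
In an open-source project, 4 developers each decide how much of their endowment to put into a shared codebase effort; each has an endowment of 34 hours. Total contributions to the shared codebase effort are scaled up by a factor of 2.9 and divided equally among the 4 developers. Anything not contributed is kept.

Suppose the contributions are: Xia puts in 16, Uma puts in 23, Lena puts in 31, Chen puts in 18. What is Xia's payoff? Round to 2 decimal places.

81.80 hours

Total contributed: 16 + 23 + 31 + 18 = 88.
Each receives 2.9 × 88 / 4 = 63.80 from the shared codebase effort.
Xia keeps 34 − 16 = 18, so Xia's payoff is 18 + 63.80 = 81.80.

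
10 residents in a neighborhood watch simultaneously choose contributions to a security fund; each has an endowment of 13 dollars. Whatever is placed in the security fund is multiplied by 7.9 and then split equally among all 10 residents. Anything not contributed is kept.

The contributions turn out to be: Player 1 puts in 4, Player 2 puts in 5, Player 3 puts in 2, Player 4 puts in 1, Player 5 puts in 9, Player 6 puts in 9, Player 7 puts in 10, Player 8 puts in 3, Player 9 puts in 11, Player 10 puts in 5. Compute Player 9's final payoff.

Total contributed: 4 + 5 + 2 + 1 + 9 + 9 + 10 + 3 + 11 + 5 = 59.
Each receives 7.9 × 59 / 10 = 46.61 from the security fund.
Player 9 keeps 13 − 11 = 2, so Player 9's payoff is 2 + 46.61 = 48.61.

48.61 dollars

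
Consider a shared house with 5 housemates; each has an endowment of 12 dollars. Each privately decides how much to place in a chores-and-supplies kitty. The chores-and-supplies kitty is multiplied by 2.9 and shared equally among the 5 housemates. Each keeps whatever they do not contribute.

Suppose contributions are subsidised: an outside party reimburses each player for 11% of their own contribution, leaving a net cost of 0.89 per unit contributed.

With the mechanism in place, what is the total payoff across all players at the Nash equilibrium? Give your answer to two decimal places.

60.00 dollars

The effective private return is (2.9/5) / 0.89 = 0.6517, which is still under 1, so the mechanism doesn't change anyone's dominant strategy: zero contribution.
At the Nash equilibrium no one contributes; group total payoff = 5 × 12 = 60.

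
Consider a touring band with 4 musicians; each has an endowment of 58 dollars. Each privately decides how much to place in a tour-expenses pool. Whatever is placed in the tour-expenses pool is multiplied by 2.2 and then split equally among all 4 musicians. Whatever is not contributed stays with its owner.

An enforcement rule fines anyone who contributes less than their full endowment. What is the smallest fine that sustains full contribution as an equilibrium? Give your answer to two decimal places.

26.10 dollars

Given the others contribute fully, the best deviation is to contribute 0 (any partial contribution still incurs the fine and gives up units whose private return 0.5500 is below 1).
Deviating from 58 to 0 saves 58 dollars but forfeits the deviator's share of the drop in the tour-expenses pool: 2.2/4 × 58 = 31.90.
So the deviation gain is 58 − 31.90 = 26.10, and the fine must be at least 26.10 dollars to wipe it out.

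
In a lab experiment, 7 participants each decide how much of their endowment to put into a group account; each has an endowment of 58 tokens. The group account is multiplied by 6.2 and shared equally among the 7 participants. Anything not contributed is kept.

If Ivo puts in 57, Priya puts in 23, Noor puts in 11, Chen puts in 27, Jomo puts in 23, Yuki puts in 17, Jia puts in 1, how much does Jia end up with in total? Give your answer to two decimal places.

Total contributed: 57 + 23 + 11 + 27 + 23 + 17 + 1 = 159.
Each receives 6.2 × 159 / 7 = 140.83 from the group account.
Jia keeps 58 − 1 = 57, so Jia's payoff is 57 + 140.83 = 197.83.

197.83 tokens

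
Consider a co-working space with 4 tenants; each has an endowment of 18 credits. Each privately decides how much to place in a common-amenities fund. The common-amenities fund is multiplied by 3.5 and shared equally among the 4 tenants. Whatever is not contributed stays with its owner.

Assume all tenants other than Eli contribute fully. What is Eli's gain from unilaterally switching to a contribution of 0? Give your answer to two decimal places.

Switching from a contribution of 18 to 0 lets Eli keep an extra 18 credits, but lowers the common-amenities fund by 18, which costs Eli their own share of that drop: 3.5/4 × 18 = 15.75.
Net gain = 18 − 15.75 = 2.25. The private return per contributed unit (0.8750) is below 1, so free-riding is indeed the best response regardless of what the others do.

2.25 credits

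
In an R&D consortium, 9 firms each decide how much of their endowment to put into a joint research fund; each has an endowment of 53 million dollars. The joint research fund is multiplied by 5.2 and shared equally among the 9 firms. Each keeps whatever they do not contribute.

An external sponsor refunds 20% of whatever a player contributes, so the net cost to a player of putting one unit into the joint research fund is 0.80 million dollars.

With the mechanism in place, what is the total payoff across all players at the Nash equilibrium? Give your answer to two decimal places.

The effective private return is (5.2/9) / 0.80 = 0.7222, which is still under 1, so the mechanism doesn't change anyone's dominant strategy: zero contribution.
Everyone keeps their endowment and the group total is 9 × 53 = 477.

477.00 million dollars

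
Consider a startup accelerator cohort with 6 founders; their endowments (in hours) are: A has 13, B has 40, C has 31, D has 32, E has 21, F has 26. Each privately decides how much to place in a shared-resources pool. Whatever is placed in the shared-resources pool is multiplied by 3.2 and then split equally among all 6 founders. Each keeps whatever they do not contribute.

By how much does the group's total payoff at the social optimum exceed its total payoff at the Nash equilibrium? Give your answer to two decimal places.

The private return per contributed unit is 3.2/6 = 0.5333 < 1 for every player regardless of endowment, so the Nash equilibrium is zero contribution and the group total is Σ E_j = 13 + 40 + 31 + 32 + 21 + 26 = 163.
Each contributed unit returns 3.200 to the group, so the social optimum is full contribution by everyone: group total = 3.200 × 163 = 521.60.
Efficiency loss = (3.200 − 1) × 163 = 358.60.

358.60 hours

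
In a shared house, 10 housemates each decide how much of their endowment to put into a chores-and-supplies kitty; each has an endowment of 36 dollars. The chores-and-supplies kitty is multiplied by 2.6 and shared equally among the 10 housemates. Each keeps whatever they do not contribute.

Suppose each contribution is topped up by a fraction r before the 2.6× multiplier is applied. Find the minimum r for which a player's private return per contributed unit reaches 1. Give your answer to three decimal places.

With matching at rate r, one contributed unit becomes (1 + r) in the chores-and-supplies kitty and returns 2.6 × (1 + r) / 10 to the contributor.
Setting this equal to 1: 1 + r = 10/2.6 = 3.8462.
So the minimum matching rate is r = 3.8462 − 1 = 2.846.

2.846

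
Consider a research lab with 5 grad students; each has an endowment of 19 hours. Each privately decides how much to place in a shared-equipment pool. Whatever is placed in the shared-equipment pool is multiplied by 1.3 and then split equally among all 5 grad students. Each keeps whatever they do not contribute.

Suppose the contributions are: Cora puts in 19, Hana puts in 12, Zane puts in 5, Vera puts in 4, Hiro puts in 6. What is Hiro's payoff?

Total contributed: 19 + 12 + 5 + 4 + 6 = 46.
Each receives 1.3 × 46 / 5 = 11.96 from the shared-equipment pool.
Hiro keeps 19 − 6 = 13, so Hiro's payoff is 13 + 11.96 = 24.96.

24.96 hours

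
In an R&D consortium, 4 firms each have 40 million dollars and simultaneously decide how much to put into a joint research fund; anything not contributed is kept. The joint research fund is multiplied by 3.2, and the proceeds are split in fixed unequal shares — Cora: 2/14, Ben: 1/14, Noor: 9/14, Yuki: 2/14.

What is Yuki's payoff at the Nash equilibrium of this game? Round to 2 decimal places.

Each unit j contributes comes back to j as 3.2 × (j's share), so j prefers to contribute only if that share exceeds 1/3.2 = 0.3125; otherwise keeping the unit dominates.
The only share above 0.3125 is Noor's 9/14, contributing 40; the remaining 3 contribute 0. Total contributed: 40.
Yuki keeps 40 and receives 3.2 × 40 × 2/14 = 18.29 from the joint research fund, for a payoff of 58.29.

58.29 million dollars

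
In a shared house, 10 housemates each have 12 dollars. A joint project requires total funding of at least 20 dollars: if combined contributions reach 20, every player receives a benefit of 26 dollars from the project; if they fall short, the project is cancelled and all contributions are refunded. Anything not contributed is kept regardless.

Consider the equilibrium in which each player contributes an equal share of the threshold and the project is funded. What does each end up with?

Equal share of the threshold: 20/10 = 2.
At this profile no one gains by cutting their contribution: any cut drops the total below 20, the project is cancelled, contributions are refunded, and the deviator ends with 12, which is less than 12 − 2 + 26 = 36. Contributing more than 2 just wastes the excess. So contributing exactly 2 is a best response.
Each player's payoff: 12 − 2 + 26 = 36.

36 dollars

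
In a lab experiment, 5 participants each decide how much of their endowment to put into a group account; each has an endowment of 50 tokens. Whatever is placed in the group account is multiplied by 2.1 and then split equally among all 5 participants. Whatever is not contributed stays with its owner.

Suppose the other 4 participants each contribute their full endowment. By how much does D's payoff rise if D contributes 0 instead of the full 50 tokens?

Switching from a contribution of 50 to 0 lets D keep an extra 50 tokens, but lowers the group account by 50, which costs D their own share of that drop: 2.1/5 × 50 = 21.00.
Net gain = 50 − 21.00 = 29.00. The private return per contributed unit (0.4200) is below 1, so free-riding is indeed the best response regardless of what the others do.

29.00 tokens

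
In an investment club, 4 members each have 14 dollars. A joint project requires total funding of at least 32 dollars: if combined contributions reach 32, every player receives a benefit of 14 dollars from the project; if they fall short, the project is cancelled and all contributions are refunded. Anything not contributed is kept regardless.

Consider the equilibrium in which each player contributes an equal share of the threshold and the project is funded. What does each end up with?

Equal share of the threshold: 32/4 = 8.
At this profile no one gains by cutting their contribution: any cut drops the total below 32, the project is cancelled, contributions are refunded, and the deviator ends with 14, which is less than 14 − 8 + 14 = 20. Contributing more than 8 just wastes the excess. So contributing exactly 8 is a best response.
Each player's payoff: 14 − 8 + 14 = 20.

20 dollars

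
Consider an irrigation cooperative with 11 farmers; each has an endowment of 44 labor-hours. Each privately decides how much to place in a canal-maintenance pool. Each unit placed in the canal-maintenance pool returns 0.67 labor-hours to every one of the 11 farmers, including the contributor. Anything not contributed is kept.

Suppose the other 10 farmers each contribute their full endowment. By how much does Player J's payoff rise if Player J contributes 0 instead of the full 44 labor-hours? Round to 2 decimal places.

14.52 labor-hours

Switching from a contribution of 44 to 0 lets Player J keep an extra 44 labor-hours, but lowers the canal-maintenance pool by 44, which costs Player J their own share of that drop: 0.67 × 44 = 29.48.
Net gain = 44 − 29.48 = 14.52. The private return per contributed unit (0.67) is below 1, so free-riding is indeed the best response regardless of what the others do.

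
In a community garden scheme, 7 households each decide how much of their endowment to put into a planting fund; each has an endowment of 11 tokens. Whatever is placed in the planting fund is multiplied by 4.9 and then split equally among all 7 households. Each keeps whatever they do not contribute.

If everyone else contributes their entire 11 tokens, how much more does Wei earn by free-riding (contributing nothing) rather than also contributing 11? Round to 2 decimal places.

3.30 tokens

Switching from a contribution of 11 to 0 lets Wei keep an extra 11 tokens, but lowers the planting fund by 11, which costs Wei their own share of that drop: 4.9/7 × 11 = 7.70.
Net gain = 11 − 7.70 = 3.30. The private return per contributed unit (0.7000) is below 1, so free-riding is indeed the best response regardless of what the others do.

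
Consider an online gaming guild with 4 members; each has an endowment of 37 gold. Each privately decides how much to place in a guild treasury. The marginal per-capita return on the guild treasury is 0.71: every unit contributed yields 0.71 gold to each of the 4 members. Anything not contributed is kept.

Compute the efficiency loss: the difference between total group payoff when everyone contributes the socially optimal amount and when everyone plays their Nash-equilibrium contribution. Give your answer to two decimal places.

The private return per contributed unit is 0.71 < 1, so contributing 0 is dominant for every player. At the Nash equilibrium everyone keeps their 37, and the group total is 4 × 37 = 148.
Each contributed unit returns 2.840 to the group as a whole (0.71 to each of 4 players), which exceeds 1, so the social optimum is full contribution: group total = 2.840 × 148 = 420.32.
Efficiency loss = 420.32 − 148 = 272.32.

272.32 gold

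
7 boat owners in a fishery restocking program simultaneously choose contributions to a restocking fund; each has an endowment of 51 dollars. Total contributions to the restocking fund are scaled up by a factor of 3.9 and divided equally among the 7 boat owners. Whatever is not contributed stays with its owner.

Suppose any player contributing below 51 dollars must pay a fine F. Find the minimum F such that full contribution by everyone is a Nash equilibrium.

Given the others contribute fully, the best deviation is to contribute 0 (any partial contribution still incurs the fine and gives up units whose private return 0.5571 is below 1).
Deviating from 51 to 0 saves 51 dollars but forfeits the deviator's share of the drop in the restocking fund: 3.9/7 × 51 = 28.41.
So the deviation gain is 51 − 28.41 = 22.59, and the fine must be at least 22.59 dollars to wipe it out.

22.59 dollars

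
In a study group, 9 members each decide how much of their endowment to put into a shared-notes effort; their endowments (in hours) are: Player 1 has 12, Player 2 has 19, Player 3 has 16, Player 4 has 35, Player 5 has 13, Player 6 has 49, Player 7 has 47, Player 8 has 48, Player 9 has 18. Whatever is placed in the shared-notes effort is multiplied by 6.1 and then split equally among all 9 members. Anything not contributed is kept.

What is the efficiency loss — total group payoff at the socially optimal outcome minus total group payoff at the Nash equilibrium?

1310.70 hours

The private return per contributed unit is 6.1/9 = 0.6778 < 1 for every player regardless of endowment, so the Nash equilibrium is zero contribution and the group total is Σ E_j = 12 + 19 + 16 + 35 + 13 + 49 + 47 + 48 + 18 = 257.
Each contributed unit returns 6.100 to the group, so the social optimum is full contribution by everyone: group total = 6.100 × 257 = 1567.70.
Efficiency loss = (6.100 − 1) × 257 = 1310.70.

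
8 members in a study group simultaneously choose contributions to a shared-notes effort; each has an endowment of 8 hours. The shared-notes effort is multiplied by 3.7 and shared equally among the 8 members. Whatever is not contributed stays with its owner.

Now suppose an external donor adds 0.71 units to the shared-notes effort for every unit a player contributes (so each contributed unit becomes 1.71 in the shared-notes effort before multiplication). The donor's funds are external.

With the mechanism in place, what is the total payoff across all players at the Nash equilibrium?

With the mechanism, a contributed unit returns 3.7 × 1.71 / 8 = 0.7909 per unit of net cost — still below 1 — so contributing 0 remains dominant for every player.
At the Nash equilibrium no one contributes; group total payoff = 8 × 8 = 64.

64.00 hours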